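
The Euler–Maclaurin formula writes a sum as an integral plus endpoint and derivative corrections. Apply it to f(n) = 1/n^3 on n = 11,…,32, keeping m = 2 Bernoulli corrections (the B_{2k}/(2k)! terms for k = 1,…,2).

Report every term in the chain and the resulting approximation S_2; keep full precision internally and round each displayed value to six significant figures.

The integral term ∫_11^32 1/x^3 dx = 0.00364395.
½[f(11) + f(32)] = ½[0.000751315 + 3.05176e-05] = 0.000390916.
Integral + boundary = 0.00403487.
Order-1 term: 1/12 · (-2.86102e-06 − (-0.000204904)) = 1.68369e-05.
After k=1: 0.00405170.
Order-2 term: −1/720 · (-5.58794e-08 − (-3.38684e-05)) = -4.69619e-08.

S_2 ≈ 0.00405166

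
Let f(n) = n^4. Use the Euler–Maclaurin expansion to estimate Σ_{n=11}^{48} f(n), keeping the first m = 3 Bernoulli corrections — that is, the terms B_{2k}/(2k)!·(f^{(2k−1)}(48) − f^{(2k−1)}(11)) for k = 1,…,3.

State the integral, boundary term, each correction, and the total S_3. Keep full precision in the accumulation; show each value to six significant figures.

∫_11^48 x^4 dx evaluates to 5.09286e+07.
Endpoint term: (f(11) + f(48))/2 = (14641.0 + 5.30842e+06)/2 = 2.66153e+06.
Running total after boundary: 5.35901e+07.
Order-1 term: 1/12 · (442368 − 5324.00) = 36420.3.
Running total after k=1: 5.36265e+07.
Order-2 term: −1/720 · (1152.00 − 264.000) = -1.23333.
Running total after k=2: 5.36265e+07.
Order-3 term: 1/30240 · (0.00000 − 0.00000) = 0.00000.

S_3 ≈ 5.36265e+07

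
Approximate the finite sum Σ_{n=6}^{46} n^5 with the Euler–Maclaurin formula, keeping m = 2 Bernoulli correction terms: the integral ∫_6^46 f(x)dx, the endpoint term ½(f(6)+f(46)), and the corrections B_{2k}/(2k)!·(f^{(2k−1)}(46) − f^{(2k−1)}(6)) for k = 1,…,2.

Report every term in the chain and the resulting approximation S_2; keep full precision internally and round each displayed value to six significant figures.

S_2 ≈ 1.68389e+09

∫_6^46 x^5 dx evaluates to 1.57904e+09.
½[f(6) + f(46)] = ½[7776.00 + 2.05963e+08] = 1.02985e+08.
Running total after boundary: 1.68203e+09.
Order-1 term: 1/12 · (2.23873e+07 − 6480.00) = 1.86507e+06.
Running total after k=1: 1.68389e+09.
Order-2 term: −1/720 · (126960 − 2160.00) = -173.333.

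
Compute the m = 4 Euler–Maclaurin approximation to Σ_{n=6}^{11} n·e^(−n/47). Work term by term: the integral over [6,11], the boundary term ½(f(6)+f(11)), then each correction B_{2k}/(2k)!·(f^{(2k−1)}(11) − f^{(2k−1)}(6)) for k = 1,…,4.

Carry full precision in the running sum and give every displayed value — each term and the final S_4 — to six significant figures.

∫_6^11 x·e^(−x/47) dx evaluates to 35.3005.
Endpoint term: (f(6) + f(11))/2 = (5.28092 + 8.70461)/2 = 6.99276.
Running total after boundary: 42.2933.
k=1: B_{2}/(2)! × [f^{(1)}(11) − f^{(1)}(6)] = 1/12 × (0.606124 − 0.767793) = -0.0134724.
Partial sum through k=1: 42.2798.
k=2: B_{4}/(4)! × [f^{(3)}(11) − f^{(3)}(6)] = −1/720 × (0.000990847 − 0.00114445) = 2.13344e-07.
Partial sum through k=2: 42.2798.
k=3: B_{6}/(6)! × [f^{(5)}(11) − f^{(5)}(6)] = 1/30240 × (7.72886e-07 − 8.78829e-07) = -3.50341e-12.
Partial sum through k=3: 42.2798.
k=4: B_{8}/(8)! × [f^{(7)}(11) − f^{(7)}(6)] = −1/1209600 × (4.96705e-10 − 5.61146e-10) = 5.32742e-17.

S_4 ≈ 42.2798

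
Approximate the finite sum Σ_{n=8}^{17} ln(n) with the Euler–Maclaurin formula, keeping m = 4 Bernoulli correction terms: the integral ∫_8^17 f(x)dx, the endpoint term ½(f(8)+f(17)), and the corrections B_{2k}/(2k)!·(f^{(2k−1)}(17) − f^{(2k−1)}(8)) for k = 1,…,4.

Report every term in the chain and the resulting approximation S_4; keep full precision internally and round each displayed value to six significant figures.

∫_8^17 ln(x) dx evaluates to 22.5291.
Boundary: ½(f(8) + f(17)) = ½(2.07944 + 2.83321) = 2.45633.
Integral + boundary = 24.9854.
Correction k=1: B_{2}/2! · (f^{(1)}(17) − f^{(1)}(8)) = 1/12 · (0.0588235 − 0.125000) = -0.00551471.
Partial sum through k=1: 24.9799.
Correction k=2: B_{4}/4! · (f^{(3)}(17) − f^{(3)}(8)) = −1/720 · (0.000407083 − 0.00390625) = 4.85995e-06.
Partial sum through k=2: 24.9799.
Correction k=3: B_{6}/6! · (f^{(5)}(17) − f^{(5)}(8)) = 1/30240 · (1.69031e-05 − 0.000732422) = -2.36613e-08.
Partial sum through k=3: 24.9799.
Correction k=4: B_{8}/8! · (f^{(7)}(17) − f^{(7)}(8)) = −1/1209600 · (1.75465e-06 − 0.000343323) = 2.82381e-10.

S_4 ≈ 24.9799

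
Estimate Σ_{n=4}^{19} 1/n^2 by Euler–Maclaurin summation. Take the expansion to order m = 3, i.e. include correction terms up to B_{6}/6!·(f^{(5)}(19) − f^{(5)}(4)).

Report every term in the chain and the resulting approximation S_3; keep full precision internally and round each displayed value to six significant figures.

∫_4^19 1/x^2 dx evaluates to 0.197368.
Endpoint term: (f(4) + f(19))/2 = (0.0625000 + 0.00277008)/2 = 0.0326350.
Integral + boundary = 0.230003.
Order-1 term: 1/12 · (-0.000291588 − (-0.0312500)) = 0.00257987.
Partial sum through k=1: 0.232583.
Order-2 term: −1/720 · (-9.69267e-06 − (-0.0234375)) = -3.25386e-05.
Partial sum through k=2: 0.232551.
Order-3 term: 1/30240 · (-8.05485e-07 − (-0.0439453)) = 1.45319e-06.

S_3 ≈ 0.232552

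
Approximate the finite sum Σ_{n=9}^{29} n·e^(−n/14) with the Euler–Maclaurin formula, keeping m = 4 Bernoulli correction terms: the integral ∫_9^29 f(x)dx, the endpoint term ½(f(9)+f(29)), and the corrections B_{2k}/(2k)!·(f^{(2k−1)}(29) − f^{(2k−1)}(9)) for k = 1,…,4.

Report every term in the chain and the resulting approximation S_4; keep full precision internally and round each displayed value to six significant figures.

S_4 ≈ 97.6146

The integral term ∫_9^29 x·e^(−x/14) dx = 93.4483.
Endpoint term: (f(9) + f(29))/2 = (4.73209 + 3.65416)/2 = 4.19313.
Running total after boundary: 97.6415.
k=1: B_{2}/(2)! × [f^{(1)}(29) − f^{(1)}(9)] = 1/12 × (-0.135006 − 0.187781) = -0.0268990.
After k=1: 97.6146.
k=2: B_{4}/(4)! × [f^{(3)}(29) − f^{(3)}(9)] = −1/720 × (0.000596966 − 0.00632325) = 7.95318e-06.
After k=2: 97.6146.
k=3: B_{6}/(6)! × [f^{(5)}(29) − f^{(5)}(9)] = 1/30240 × (9.60580e-06 − 5.96349e-05) = -1.65440e-09.
After k=3: 97.6146.
k=4: B_{8}/(8)! × [f^{(7)}(29) − f^{(7)}(9)] = −1/1209600 × (8.24789e-08 − 4.43920e-07) = 2.98810e-13.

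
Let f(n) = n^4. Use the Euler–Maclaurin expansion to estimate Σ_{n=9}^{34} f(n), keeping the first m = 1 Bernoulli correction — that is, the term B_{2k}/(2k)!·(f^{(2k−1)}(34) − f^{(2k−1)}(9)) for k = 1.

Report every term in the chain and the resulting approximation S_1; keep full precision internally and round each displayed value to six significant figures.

S_1 ≈ 9.75958e+06

Integral: ∫_9^34 x^4 dx = 9.07528e+06.
Boundary: ½(f(9) + f(34)) = ½(6561.00 + 1.33634e+06) = 671448.
Running total after boundary: 9.74672e+06.
Order-1 term: 1/12 · (157216 − 2916.00) = 12858.3.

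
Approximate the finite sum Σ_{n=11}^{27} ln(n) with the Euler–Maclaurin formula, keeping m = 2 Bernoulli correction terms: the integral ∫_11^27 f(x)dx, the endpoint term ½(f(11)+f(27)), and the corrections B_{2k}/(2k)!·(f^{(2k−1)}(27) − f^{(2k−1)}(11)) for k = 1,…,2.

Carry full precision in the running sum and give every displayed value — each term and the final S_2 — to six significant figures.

∫_11^27 ln(x) dx evaluates to 46.6107.
Boundary: ½(f(11) + f(27)) = ½(2.39790 + 3.29584) = 2.84687.
Running total after boundary: 49.4576.
k=1: B_{2}/(2)! × [f^{(1)}(27) − f^{(1)}(11)] = 1/12 × (0.0370370 − 0.0909091) = -0.00448934.
Partial sum through k=1: 49.4531.
k=2: B_{4}/(4)! × [f^{(3)}(27) − f^{(3)}(11)] = −1/720 × (0.000101611 − 0.00150263) = 1.94586e-06.

S_2 ≈ 49.4531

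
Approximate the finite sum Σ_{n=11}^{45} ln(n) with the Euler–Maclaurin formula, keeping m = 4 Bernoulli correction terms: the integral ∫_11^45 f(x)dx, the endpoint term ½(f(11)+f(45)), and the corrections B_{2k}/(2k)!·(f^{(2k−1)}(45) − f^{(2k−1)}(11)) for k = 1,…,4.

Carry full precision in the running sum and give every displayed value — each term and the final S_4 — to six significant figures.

Integral: ∫_11^45 ln(x) dx = 110.923.
Boundary: ½(f(11) + f(45)) = ½(2.39790 + 3.80666) = 3.10228.
So far: 114.025.
Order-1 term: 1/12 · (0.0222222 − 0.0909091) = -0.00572391.
After k=1: 114.020.
Order-2 term: −1/720 · (2.19479e-05 − 0.00150263) = 2.05650e-06.
After k=2: 114.020.
Order-3 term: 1/30240 · (1.30061e-07 − 0.000149021) = -4.92365e-09.
After k=3: 114.020.
Order-4 term: −1/1209600 · (1.92684e-09 − 3.69474e-05) = 3.05435e-11.

S_4 ≈ 114.020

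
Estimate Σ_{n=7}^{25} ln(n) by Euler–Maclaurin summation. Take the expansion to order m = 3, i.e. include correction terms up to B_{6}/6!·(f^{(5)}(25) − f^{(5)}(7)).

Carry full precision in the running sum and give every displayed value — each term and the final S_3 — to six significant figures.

S_3 ≈ 51.4244

Integral: ∫_7^25 ln(x) dx = 48.8505.
Boundary: ½(f(7) + f(25)) = ½(1.94591 + 3.21888) = 2.58239.
Integral + boundary = 51.4329.
Order-1 term: 1/12 · (0.0400000 − 0.142857) = -0.00857143.
After k=1: 51.4243.
Order-2 term: −1/720 · (0.000128000 − 0.00583090) = 7.92070e-06.
After k=2: 51.4244.
Order-3 term: 1/30240 · (2.45760e-06 − 0.00142798) = -4.71402e-08.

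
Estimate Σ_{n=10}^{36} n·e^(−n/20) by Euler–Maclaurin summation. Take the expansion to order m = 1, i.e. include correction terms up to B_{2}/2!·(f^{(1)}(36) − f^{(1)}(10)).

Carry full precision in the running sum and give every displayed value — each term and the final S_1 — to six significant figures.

S_1 ≈ 184.755

Integral: ∫_10^36 x·e^(−x/20) dx = 178.784.
Endpoint term: (f(10) + f(36))/2 = (6.06531 + 5.95076)/2 = 6.00803.
Integral + boundary = 184.792.
Order-1 term: 1/12 · (-0.132239 − 0.303265) = -0.0362920.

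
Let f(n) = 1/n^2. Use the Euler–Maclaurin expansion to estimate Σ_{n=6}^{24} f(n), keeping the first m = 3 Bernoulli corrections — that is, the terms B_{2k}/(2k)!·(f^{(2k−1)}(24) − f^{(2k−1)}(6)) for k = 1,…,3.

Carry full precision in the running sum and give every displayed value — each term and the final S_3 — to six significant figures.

Integral: ∫_6^24 1/x^2 dx = 0.125000.
Boundary: ½(f(6) + f(24)) = ½(0.0277778 + 0.00173611) = 0.0147569.
So far: 0.139757.
Correction k=1: B_{2}/2! · (f^{(1)}(24) − f^{(1)}(6)) = 1/12 · (-0.000144676 − (-0.00925926)) = 0.000759549.
After k=1: 0.140516.
Correction k=2: B_{4}/4! · (f^{(3)}(24) − f^{(3)}(6)) = −1/720 · (-3.01408e-06 − (-0.00308642)) = -4.28251e-06.
After k=2: 0.140512.
Correction k=3: B_{6}/6! · (f^{(5)}(24) − f^{(5)}(6)) = 1/30240 · (-1.56983e-07 − (-0.00257202)) = 8.50483e-08.

S_3 ≈ 0.140512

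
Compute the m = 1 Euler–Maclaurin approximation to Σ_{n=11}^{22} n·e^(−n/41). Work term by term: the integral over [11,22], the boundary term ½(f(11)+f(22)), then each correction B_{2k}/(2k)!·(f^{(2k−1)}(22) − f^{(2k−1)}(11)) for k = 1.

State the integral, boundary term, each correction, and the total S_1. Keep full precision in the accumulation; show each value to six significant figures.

∫_11^22 x·e^(−x/41) dx evaluates to 119.919.
Endpoint term: (f(11) + f(22))/2 = (8.41152 + 12.8643)/2 = 10.6379.
Running total after boundary: 130.557.
k=1: B_{2}/(2)! × [f^{(1)}(22) − f^{(1)}(11)] = 1/12 × (0.270978 − 0.559525) = -0.0240456.

S_1 ≈ 130.533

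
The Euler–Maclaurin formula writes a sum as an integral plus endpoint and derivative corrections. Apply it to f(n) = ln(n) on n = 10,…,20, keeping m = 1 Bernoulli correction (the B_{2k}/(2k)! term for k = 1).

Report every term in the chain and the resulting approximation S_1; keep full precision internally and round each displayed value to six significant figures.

Integral: ∫_10^20 ln(x) dx = 26.8888.
Boundary: ½(f(10) + f(20)) = ½(2.30259 + 2.99573) = 2.64916.
Running total after boundary: 29.5380.
Correction k=1: B_{2}/2! · (f^{(1)}(20) − f^{(1)}(10)) = 1/12 · (0.0500000 − 0.100000) = -0.00416667.

S_1 ≈ 29.5338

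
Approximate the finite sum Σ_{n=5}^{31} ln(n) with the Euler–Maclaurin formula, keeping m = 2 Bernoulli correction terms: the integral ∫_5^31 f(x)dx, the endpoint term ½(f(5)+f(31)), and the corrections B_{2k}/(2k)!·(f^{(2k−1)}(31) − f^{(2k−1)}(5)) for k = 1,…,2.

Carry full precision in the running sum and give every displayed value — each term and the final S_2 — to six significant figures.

S_2 ≈ 74.9142

∫_5^31 ln(x) dx evaluates to 72.4064.
Endpoint term: (f(5) + f(31))/2 = (1.60944 + 3.43399)/2 = 2.52171.
Running total after boundary: 74.9281.
k=1: B_{2}/(2)! × [f^{(1)}(31) − f^{(1)}(5)] = 1/12 × (0.0322581 − 0.200000) = -0.0139785.
Partial sum through k=1: 74.9141.
k=2: B_{4}/(4)! × [f^{(3)}(31) − f^{(3)}(5)] = −1/720 × (6.71344e-05 − 0.0160000) = 2.21290e-05.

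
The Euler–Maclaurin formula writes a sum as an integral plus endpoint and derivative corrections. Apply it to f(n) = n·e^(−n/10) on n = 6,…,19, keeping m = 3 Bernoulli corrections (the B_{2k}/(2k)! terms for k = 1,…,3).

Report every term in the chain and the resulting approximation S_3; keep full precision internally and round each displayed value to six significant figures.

∫_6^19 x·e^(−x/10) dx evaluates to 44.4350.
Endpoint term: (f(6) + f(19))/2 = (3.29287 + 2.84180)/2 = 3.06734.
So far: 47.5023.
k=1: B_{2}/(2)! × [f^{(1)}(19) − f^{(1)}(6)] = 1/12 × (-0.134612 − 0.219525) = -0.0295114.
After k=1: 47.4728.
k=2: B_{4}/(4)! × [f^{(3)}(19) − f^{(3)}(6)] = −1/720 × (0.00164525 − 0.0131715) = 1.60086e-05.
After k=2: 47.4728.
k=3: B_{6}/(6)! × [f^{(5)}(19) − f^{(5)}(6)] = 1/30240 × (4.63663e-05 − 0.000241477) = -6.45208e-09.

S_3 ≈ 47.4728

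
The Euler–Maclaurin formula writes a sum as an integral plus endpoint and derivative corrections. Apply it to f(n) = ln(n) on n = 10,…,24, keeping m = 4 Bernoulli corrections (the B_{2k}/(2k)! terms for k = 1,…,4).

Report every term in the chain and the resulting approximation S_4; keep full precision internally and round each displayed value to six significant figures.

Integral: ∫_10^24 ln(x) dx = 39.2474.
Endpoint term: (f(10) + f(24))/2 = (2.30259 + 3.17805)/2 = 2.74032.
So far: 41.9878.
Correction k=1: B_{2}/2! · (f^{(1)}(24) − f^{(1)}(10)) = 1/12 · (0.0416667 − 0.100000) = -0.00486111.
Running total after k=1: 41.9829.
Correction k=2: B_{4}/4! · (f^{(3)}(24) − f^{(3)}(10)) = −1/720 · (0.000144676 − 0.00200000) = 2.57684e-06.
Running total after k=2: 41.9829.
Correction k=3: B_{6}/6! · (f^{(5)}(24) − f^{(5)}(10)) = 1/30240 · (3.01408e-06 − 0.000240000) = -7.83684e-09.
Running total after k=3: 41.9829.
Correction k=4: B_{8}/8! · (f^{(7)}(24) − f^{(7)}(10)) = −1/1209600 · (1.56983e-07 − 7.20000e-05) = 5.93940e-11.

S_4 ≈ 41.9829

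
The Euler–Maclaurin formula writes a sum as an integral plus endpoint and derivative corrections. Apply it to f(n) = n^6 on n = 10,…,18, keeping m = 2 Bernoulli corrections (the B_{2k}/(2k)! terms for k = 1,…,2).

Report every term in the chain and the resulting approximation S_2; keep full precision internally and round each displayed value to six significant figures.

The integral term ∫_10^18 x^6 dx = 8.60314e+07.
½[f(10) + f(18)] = ½[1.00000e+06 + 3.40122e+07] = 1.75061e+07.
Integral + boundary = 1.03538e+08.
Correction k=1: B_{2}/2! · (f^{(1)}(18) − f^{(1)}(10)) = 1/12 · (1.13374e+07 − 600000) = 894784.
Partial sum through k=1: 1.04432e+08.
Correction k=2: B_{4}/4! · (f^{(3)}(18) − f^{(3)}(10)) = −1/720 · (699840 − 120000) = -805.333.

S_2 ≈ 1.04432e+08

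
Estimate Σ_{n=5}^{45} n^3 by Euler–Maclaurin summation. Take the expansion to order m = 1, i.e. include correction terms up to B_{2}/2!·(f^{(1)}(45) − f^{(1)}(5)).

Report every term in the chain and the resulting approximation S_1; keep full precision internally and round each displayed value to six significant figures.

S_1 ≈ 1.07112e+06

∫_5^45 x^3 dx evaluates to 1.02500e+06.
Boundary: ½(f(5) + f(45)) = ½(125.000 + 91125.0) = 45625.0.
So far: 1.07062e+06.
Order-1 term: 1/12 · (6075.00 − 75.0000) = 500.000.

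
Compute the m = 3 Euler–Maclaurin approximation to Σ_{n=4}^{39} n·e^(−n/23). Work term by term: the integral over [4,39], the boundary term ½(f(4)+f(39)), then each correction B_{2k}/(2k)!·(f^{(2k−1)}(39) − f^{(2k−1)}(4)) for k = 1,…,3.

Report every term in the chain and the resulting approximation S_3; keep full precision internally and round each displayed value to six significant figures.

The integral term ∫_4^39 x·e^(−x/23) dx = 260.228.
Endpoint term: (f(4) + f(39))/2 = (3.36148 + 7.15570)/2 = 5.25859.
Running total after boundary: 265.487.
Order-1 term: 1/12 · (-0.127638 − 0.694219) = -0.0684881.
After k=1: 265.418.
Order-2 term: −1/720 · (0.000452403 − 0.00448952) = 5.60711e-06.
After k=2: 265.418.
Order-3 term: 1/30240 · (2.16652e-06 − 1.44929e-05) = -4.07617e-10.

S_3 ≈ 265.418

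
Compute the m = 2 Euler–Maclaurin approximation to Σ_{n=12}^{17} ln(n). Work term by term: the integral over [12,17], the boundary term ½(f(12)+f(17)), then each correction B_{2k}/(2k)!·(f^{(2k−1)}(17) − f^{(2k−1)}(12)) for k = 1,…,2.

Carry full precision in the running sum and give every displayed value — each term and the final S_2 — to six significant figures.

The integral term ∫_12^17 ln(x) dx = 13.3457.
Endpoint term: (f(12) + f(17))/2 = (2.48491 + 2.83321)/2 = 2.65906.
Integral + boundary = 16.0048.
Order-1 term: 1/12 · (0.0588235 − 0.0833333) = -0.00204248.
After k=1: 16.0028.
Order-2 term: −1/720 · (0.000407083 − 0.00115741) = 1.04212e-06.

S_2 ≈ 16.0028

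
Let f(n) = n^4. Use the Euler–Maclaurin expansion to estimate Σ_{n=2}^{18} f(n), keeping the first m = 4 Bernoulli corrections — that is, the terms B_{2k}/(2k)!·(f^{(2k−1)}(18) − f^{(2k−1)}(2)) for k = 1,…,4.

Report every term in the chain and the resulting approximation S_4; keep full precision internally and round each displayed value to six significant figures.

S_4 ≈ 432344

The integral term ∫_2^18 x^4 dx = 377907.
Endpoint term: (f(2) + f(18))/2 = (16.0000 + 104976)/2 = 52496.0.
So far: 430403.
Correction k=1: B_{2}/2! · (f^{(1)}(18) − f^{(1)}(2)) = 1/12 · (23328.0 − 32.0000) = 1941.33.
Running total after k=1: 432345.
Correction k=2: B_{4}/4! · (f^{(3)}(18) − f^{(3)}(2)) = −1/720 · (432.000 − 48.0000) = -0.533333.
Running total after k=2: 432344.
Correction k=3: B_{6}/6! · (f^{(5)}(18) − f^{(5)}(2)) = 1/30240 · (0.00000 − 0.00000) = 0.00000.
Running total after k=3: 432344.
Correction k=4: B_{8}/8! · (f^{(7)}(18) − f^{(7)}(2)) = −1/1209600 · (0.00000 − 0.00000) = 0.00000.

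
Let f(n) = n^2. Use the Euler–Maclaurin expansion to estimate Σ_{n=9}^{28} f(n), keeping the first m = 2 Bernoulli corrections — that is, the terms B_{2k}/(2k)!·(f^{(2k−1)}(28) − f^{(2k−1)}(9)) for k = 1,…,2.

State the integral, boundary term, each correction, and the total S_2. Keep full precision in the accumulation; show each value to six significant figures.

S_2 ≈ 7510.00

∫_9^28 x^2 dx evaluates to 7074.33.
½[f(9) + f(28)] = ½[81.0000 + 784.000] = 432.500.
Running total after boundary: 7506.83.
Order-1 term: 1/12 · (56.0000 − 18.0000) = 3.16667.
Running total after k=1: 7510.00.
Order-2 term: −1/720 · (0.00000 − 0.00000) = 0.00000.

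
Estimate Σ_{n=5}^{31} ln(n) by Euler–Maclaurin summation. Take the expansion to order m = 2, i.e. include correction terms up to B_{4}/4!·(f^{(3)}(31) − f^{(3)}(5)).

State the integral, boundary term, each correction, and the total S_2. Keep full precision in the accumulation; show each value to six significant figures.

S_2 ≈ 74.9142

The integral term ∫_5^31 ln(x) dx = 72.4064.
Endpoint term: (f(5) + f(31))/2 = (1.60944 + 3.43399)/2 = 2.52171.
So far: 74.9281.
k=1: B_{2}/(2)! × [f^{(1)}(31) − f^{(1)}(5)] = 1/12 × (0.0322581 − 0.200000) = -0.0139785.
Partial sum through k=1: 74.9141.
k=2: B_{4}/(4)! × [f^{(3)}(31) − f^{(3)}(5)] = −1/720 × (6.71344e-05 − 0.0160000) = 2.21290e-05.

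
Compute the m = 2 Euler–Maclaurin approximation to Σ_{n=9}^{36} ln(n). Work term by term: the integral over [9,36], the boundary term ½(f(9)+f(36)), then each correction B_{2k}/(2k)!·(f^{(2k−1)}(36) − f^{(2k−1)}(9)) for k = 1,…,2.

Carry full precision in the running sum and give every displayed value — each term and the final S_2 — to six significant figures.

S_2 ≈ 85.1151

The integral term ∫_9^36 ln(x) dx = 82.2317.
Endpoint term: (f(9) + f(36))/2 = (2.19722 + 3.58352)/2 = 2.89037.
So far: 85.1220.
k=1: B_{2}/(2)! × [f^{(1)}(36) − f^{(1)}(9)] = 1/12 × (0.0277778 − 0.111111) = -0.00694444.
Partial sum through k=1: 85.1151.
k=2: B_{4}/(4)! × [f^{(3)}(36) − f^{(3)}(9)] = −1/720 × (4.28669e-05 − 0.00274348) = 3.75086e-06.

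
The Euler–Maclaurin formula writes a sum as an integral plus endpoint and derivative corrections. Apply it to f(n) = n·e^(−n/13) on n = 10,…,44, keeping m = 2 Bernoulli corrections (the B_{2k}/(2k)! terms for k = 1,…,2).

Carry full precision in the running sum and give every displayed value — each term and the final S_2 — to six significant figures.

S_2 ≈ 116.481

The integral term ∫_10^44 x·e^(−x/13) dx = 113.434.
½[f(10) + f(44)] = ½[4.63369 + 1.49119] = 3.06244.
Integral + boundary = 116.497.
Correction k=1: B_{2}/2! · (f^{(1)}(44) − f^{(1)}(10)) = 1/12 · (-0.0808162 − 0.106931) = -0.0156456.
After k=1: 116.481.
Correction k=2: B_{4}/4! · (f^{(3)}(44) − f^{(3)}(10)) = −1/720 · (-7.71294e-05 − 0.00611639) = 8.60211e-06.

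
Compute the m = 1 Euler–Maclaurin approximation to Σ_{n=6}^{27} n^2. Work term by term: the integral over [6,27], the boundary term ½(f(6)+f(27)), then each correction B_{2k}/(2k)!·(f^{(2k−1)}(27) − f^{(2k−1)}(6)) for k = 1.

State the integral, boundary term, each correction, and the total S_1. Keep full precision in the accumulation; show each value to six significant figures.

S_1 ≈ 6875.00

∫_6^27 x^2 dx evaluates to 6489.00.
Boundary: ½(f(6) + f(27)) = ½(36.0000 + 729.000) = 382.500.
Integral + boundary = 6871.50.
Correction k=1: B_{2}/2! · (f^{(1)}(27) − f^{(1)}(6)) = 1/12 · (54.0000 − 12.0000) = 3.50000.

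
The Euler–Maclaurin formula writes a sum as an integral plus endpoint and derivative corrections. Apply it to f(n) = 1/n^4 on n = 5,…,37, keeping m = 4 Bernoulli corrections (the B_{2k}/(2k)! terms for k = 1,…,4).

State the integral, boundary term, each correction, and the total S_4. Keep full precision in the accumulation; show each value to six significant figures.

S_4 ≈ 0.00356498

∫_5^37 1/x^4 dx evaluates to 0.00266009.
Boundary: ½(f(5) + f(37)) = ½(0.00160000 + 5.33572e-07) = 0.000800267.
So far: 0.00346035.
k=1: B_{2}/(2)! × [f^{(1)}(37) − f^{(1)}(5)] = 1/12 × (-5.76835e-08 − (-0.00128000)) = 0.000106662.
Running total after k=1: 0.00356701.
k=2: B_{4}/(4)! × [f^{(3)}(37) − f^{(3)}(5)] = −1/720 × (-1.26406e-09 − (-0.00153600)) = -2.13333e-06.
Running total after k=2: 0.00356488.
k=3: B_{6}/(6)! × [f^{(5)}(37) − f^{(5)}(5)] = 1/30240 × (-5.17075e-11 − (-0.00344064)) = 1.13778e-07.
Running total after k=3: 0.00356500.
k=4: B_{8}/(8)! × [f^{(7)}(37) − f^{(7)}(5)] = −1/1209600 × (-3.39933e-12 − (-0.0123863)) = -1.02400e-08.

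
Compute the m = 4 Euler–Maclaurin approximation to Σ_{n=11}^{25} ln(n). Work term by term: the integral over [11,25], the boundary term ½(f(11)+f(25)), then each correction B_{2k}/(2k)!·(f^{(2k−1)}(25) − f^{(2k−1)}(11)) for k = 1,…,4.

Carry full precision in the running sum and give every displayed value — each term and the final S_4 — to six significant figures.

S_4 ≈ 42.8992

The integral term ∫_11^25 ln(x) dx = 40.0950.
Endpoint term: (f(11) + f(25))/2 = (2.39790 + 3.21888)/2 = 2.80839.
Running total after boundary: 42.9034.
Correction k=1: B_{2}/2! · (f^{(1)}(25) − f^{(1)}(11)) = 1/12 · (0.0400000 − 0.0909091) = -0.00424242.
After k=1: 42.8992.
Correction k=2: B_{4}/4! · (f^{(3)}(25) − f^{(3)}(11)) = −1/720 · (0.000128000 − 0.00150263) = 1.90921e-06.
After k=2: 42.8992.
Correction k=3: B_{6}/6! · (f^{(5)}(25) − f^{(5)}(11)) = 1/30240 · (2.45760e-06 − 0.000149021) = -4.84668e-09.
After k=3: 42.8992.
Correction k=4: B_{8}/8! · (f^{(7)}(25) − f^{(7)}(11)) = −1/1209600 · (1.17965e-07 − 3.69474e-05) = 3.04476e-11.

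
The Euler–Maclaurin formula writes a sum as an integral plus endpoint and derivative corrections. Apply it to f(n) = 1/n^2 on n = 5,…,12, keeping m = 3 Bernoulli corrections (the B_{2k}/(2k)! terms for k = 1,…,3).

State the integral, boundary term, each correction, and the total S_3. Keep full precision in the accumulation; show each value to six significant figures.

S_3 ≈ 0.141366

The integral term ∫_5^12 1/x^2 dx = 0.116667.
Boundary: ½(f(5) + f(12)) = ½(0.0400000 + 0.00694444) = 0.0234722.
Running total after boundary: 0.140139.
Order-1 term: 1/12 · (-0.00115741 − (-0.0160000)) = 0.00123688.
Partial sum through k=1: 0.141376.
Order-2 term: −1/720 · (-9.64506e-05 − (-0.00768000)) = -1.05327e-05.
Partial sum through k=2: 0.141365.
Order-3 term: 1/30240 · (-2.00939e-05 − (-0.00921600)) = 3.04097e-07.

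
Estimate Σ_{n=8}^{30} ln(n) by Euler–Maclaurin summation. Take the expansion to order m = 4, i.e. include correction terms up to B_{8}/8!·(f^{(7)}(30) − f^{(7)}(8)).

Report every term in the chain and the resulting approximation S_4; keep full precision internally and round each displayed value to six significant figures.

∫_8^30 ln(x) dx evaluates to 63.4004.
Endpoint term: (f(8) + f(30))/2 = (2.07944 + 3.40120)/2 = 2.74032.
Running total after boundary: 66.1407.
Correction k=1: B_{2}/2! · (f^{(1)}(30) − f^{(1)}(8)) = 1/12 · (0.0333333 − 0.125000) = -0.00763889.
After k=1: 66.1331.
Correction k=2: B_{4}/4! · (f^{(3)}(30) − f^{(3)}(8)) = −1/720 · (7.40741e-05 − 0.00390625) = 5.32247e-06.
After k=2: 66.1331.
Correction k=3: B_{6}/6! · (f^{(5)}(30) − f^{(5)}(8)) = 1/30240 · (9.87654e-07 − 0.000732422) = -2.41876e-08.
After k=3: 66.1331.
Correction k=4: B_{8}/8! · (f^{(7)}(30) − f^{(7)}(8)) = −1/1209600 · (3.29218e-08 − 0.000343323) = 2.83804e-10.

S_4 ≈ 66.1331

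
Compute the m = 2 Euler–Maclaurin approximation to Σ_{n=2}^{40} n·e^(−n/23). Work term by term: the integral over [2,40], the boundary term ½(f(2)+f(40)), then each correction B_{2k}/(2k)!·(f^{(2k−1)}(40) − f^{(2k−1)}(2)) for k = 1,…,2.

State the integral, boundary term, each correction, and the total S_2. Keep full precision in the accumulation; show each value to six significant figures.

∫_2^40 x·e^(−x/23) dx evaluates to 272.562.
Endpoint term: (f(2) + f(40))/2 = (1.83343 + 7.02692)/2 = 4.43018.
Integral + boundary = 276.992.
Correction k=1: B_{2}/2! · (f^{(1)}(40) − f^{(1)}(2)) = 1/12 · (-0.129845 − 0.837002) = -0.0805706.
Partial sum through k=1: 276.912.
Correction k=2: B_{4}/4! · (f^{(3)}(40) − f^{(3)}(2)) = −1/720 · (0.000418716 − 0.00504808) = 6.42968e-06.

S_2 ≈ 276.912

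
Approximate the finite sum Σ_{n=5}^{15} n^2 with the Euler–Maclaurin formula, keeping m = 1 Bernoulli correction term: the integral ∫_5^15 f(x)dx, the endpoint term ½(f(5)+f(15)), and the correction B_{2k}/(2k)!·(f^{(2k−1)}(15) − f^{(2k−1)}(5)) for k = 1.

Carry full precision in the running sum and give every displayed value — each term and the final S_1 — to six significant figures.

Integral: ∫_5^15 x^2 dx = 1083.33.
Boundary: ½(f(5) + f(15)) = ½(25.0000 + 225.000) = 125.000.
Running total after boundary: 1208.33.
Correction k=1: B_{2}/2! · (f^{(1)}(15) − f^{(1)}(5)) = 1/12 · (30.0000 − 10.0000) = 1.66667.

S_1 ≈ 1210.00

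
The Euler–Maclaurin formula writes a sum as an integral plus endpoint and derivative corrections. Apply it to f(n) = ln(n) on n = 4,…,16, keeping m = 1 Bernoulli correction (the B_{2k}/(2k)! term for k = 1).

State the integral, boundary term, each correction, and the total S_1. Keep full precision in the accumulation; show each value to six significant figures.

S_1 ≈ 28.8801

∫_4^16 ln(x) dx evaluates to 26.8162.
Boundary: ½(f(4) + f(16)) = ½(1.38629 + 2.77259) = 2.07944.
Running total after boundary: 28.8957.
Order-1 term: 1/12 · (0.0625000 − 0.250000) = -0.0156250.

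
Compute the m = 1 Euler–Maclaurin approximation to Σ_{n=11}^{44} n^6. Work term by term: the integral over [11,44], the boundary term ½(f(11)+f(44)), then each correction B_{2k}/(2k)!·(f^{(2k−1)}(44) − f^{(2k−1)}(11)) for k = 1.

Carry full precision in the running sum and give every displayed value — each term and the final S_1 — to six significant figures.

The integral term ∫_11^44 x^6 dx = 4.56083e+10.
½[f(11) + f(44)] = ½[1.77156e+06 + 7.25631e+09] = 3.62904e+09.
So far: 4.92374e+10.
k=1: B_{2}/(2)! × [f^{(1)}(44) − f^{(1)}(11)] = 1/12 × (9.89497e+08 − 966306) = 8.23776e+07.

S_1 ≈ 4.93198e+10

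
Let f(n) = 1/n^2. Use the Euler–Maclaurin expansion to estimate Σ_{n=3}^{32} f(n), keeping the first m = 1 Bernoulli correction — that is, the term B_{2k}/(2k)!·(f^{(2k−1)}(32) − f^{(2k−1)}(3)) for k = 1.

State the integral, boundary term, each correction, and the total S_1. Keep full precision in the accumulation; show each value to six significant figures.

S_1 ≈ 0.364295

Integral: ∫_3^32 1/x^2 dx = 0.302083.
Boundary: ½(f(3) + f(32)) = ½(0.111111 + 0.000976562) = 0.0560438.
Integral + boundary = 0.358127.
Order-1 term: 1/12 · (-6.10352e-05 − (-0.0740741)) = 0.00616775.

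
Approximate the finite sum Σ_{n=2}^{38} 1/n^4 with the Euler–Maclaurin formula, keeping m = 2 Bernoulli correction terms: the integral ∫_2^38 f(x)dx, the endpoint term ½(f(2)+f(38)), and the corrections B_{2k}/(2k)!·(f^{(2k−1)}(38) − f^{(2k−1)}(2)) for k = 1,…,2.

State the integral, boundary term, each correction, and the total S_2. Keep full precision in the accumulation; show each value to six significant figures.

S_2 ≈ 0.0820254

∫_2^38 1/x^4 dx evaluates to 0.0416606.
½[f(2) + f(38)] = ½[0.0625000 + 4.79585e-07] = 0.0312502.
Integral + boundary = 0.0729108.
Order-1 term: 1/12 · (-5.04826e-08 − (-0.125000)) = 0.0104167.
Partial sum through k=1: 0.0833275.
Order-2 term: −1/720 · (-1.04881e-09 − (-0.937500)) = -0.00130208.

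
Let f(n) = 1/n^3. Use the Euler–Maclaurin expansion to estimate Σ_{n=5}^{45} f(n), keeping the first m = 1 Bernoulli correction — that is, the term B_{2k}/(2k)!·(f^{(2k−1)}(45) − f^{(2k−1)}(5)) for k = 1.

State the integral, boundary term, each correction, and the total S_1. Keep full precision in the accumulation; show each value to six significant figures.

The integral term ∫_5^45 1/x^3 dx = 0.0197531.
Endpoint term: (f(5) + f(45))/2 = (0.00800000 + 1.09739e-05)/2 = 0.00400549.
Integral + boundary = 0.0237586.
Order-1 term: 1/12 · (-7.31596e-07 − (-0.00480000)) = 0.000399939.

S_1 ≈ 0.0241585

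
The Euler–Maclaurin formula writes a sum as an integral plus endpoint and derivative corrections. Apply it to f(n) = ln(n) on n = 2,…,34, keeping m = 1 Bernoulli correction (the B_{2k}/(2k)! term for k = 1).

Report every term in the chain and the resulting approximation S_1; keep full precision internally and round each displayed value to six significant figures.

∫_2^34 ln(x) dx evaluates to 86.5100.
½[f(2) + f(34)] = ½[0.693147 + 3.52636] = 2.10975.
Integral + boundary = 88.6197.
Order-1 term: 1/12 · (0.0294118 − 0.500000) = -0.0392157.

S_1 ≈ 88.5805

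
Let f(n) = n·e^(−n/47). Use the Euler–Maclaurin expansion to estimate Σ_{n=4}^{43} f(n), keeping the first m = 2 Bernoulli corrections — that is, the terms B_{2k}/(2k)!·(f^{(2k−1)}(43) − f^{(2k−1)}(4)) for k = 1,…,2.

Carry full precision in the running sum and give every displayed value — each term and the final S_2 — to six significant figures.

Integral: ∫_4^43 x·e^(−x/47) dx = 507.074.
Endpoint term: (f(4) + f(43))/2 = (3.67366 + 17.2240)/2 = 10.4489.
Running total after boundary: 517.523.
Order-1 term: 1/12 · (0.0340901 − 0.840252) = -0.0671801.
After k=1: 517.456.
Order-2 term: −1/720 · (0.000378094 − 0.00121190) = 1.15806e-06.

S_2 ≈ 517.456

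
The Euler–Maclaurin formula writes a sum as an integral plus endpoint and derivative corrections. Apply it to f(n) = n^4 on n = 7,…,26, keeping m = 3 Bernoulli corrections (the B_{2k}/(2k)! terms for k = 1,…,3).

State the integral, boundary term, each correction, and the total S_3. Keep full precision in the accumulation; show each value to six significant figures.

S_3 ≈ 2.60835e+06

The integral term ∫_7^26 x^4 dx = 2.37291e+06.
Boundary: ½(f(7) + f(26)) = ½(2401.00 + 456976) = 229688.
So far: 2.60260e+06.
Order-1 term: 1/12 · (70304.0 − 1372.00) = 5744.33.
After k=1: 2.60835e+06.
Order-2 term: −1/720 · (624.000 − 168.000) = -0.633333.
After k=2: 2.60835e+06.
Order-3 term: 1/30240 · (0.00000 − 0.00000) = 0.00000.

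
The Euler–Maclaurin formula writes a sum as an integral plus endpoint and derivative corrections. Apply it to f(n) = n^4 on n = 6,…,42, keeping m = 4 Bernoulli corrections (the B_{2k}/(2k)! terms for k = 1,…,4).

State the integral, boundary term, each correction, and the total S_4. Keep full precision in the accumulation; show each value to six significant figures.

S_4 ≈ 2.77178e+07

Integral: ∫_6^42 x^4 dx = 2.61367e+07.
Endpoint term: (f(6) + f(42))/2 = (1296.00 + 3.11170e+06)/2 = 1.55650e+06.
So far: 2.76932e+07.
k=1: B_{2}/(2)! × [f^{(1)}(42) − f^{(1)}(6)] = 1/12 × (296352 − 864.000) = 24624.0.
Running total after k=1: 2.77178e+07.
k=2: B_{4}/(4)! × [f^{(3)}(42) − f^{(3)}(6)] = −1/720 × (1008.00 − 144.000) = -1.20000.
Running total after k=2: 2.77178e+07.
k=3: B_{6}/(6)! × [f^{(5)}(42) − f^{(5)}(6)] = 1/30240 × (0.00000 − 0.00000) = 0.00000.
Running total after k=3: 2.77178e+07.
k=4: B_{8}/(8)! × [f^{(7)}(42) − f^{(7)}(6)] = −1/1209600 × (0.00000 − 0.00000) = 0.00000.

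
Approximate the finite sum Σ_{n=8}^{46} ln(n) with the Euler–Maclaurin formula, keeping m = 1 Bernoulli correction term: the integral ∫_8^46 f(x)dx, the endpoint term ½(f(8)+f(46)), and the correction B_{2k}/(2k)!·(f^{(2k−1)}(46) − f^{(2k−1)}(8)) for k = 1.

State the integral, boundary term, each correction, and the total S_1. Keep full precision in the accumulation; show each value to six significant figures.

The integral term ∫_8^46 ln(x) dx = 121.482.
Boundary: ½(f(8) + f(46)) = ½(2.07944 + 3.82864) = 2.95404.
Running total after boundary: 124.436.
Order-1 term: 1/12 · (0.0217391 − 0.125000) = -0.00860507.

S_1 ≈ 124.427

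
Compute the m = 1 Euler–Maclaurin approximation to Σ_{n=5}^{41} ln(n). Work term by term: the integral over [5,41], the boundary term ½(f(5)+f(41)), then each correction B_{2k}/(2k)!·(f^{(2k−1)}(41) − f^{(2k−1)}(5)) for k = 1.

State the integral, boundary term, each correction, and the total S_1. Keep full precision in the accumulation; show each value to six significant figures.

Integral: ∫_5^41 ln(x) dx = 108.209.
Endpoint term: (f(5) + f(41))/2 = (1.60944 + 3.71357)/2 = 2.66150.
So far: 110.871.
k=1: B_{2}/(2)! × [f^{(1)}(41) − f^{(1)}(5)] = 1/12 × (0.0243902 − 0.200000) = -0.0146341.

S_1 ≈ 110.856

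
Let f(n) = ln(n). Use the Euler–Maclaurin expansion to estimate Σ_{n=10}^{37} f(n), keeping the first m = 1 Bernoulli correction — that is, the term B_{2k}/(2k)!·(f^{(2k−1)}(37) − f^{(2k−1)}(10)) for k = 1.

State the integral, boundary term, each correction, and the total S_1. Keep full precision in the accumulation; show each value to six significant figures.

Integral: ∫_10^37 ln(x) dx = 83.5781.
Endpoint term: (f(10) + f(37))/2 = (2.30259 + 3.61092)/2 = 2.95675.
Running total after boundary: 86.5349.
k=1: B_{2}/(2)! × [f^{(1)}(37) − f^{(1)}(10)] = 1/12 × (0.0270270 − 0.100000) = -0.00608108.

S_1 ≈ 86.5288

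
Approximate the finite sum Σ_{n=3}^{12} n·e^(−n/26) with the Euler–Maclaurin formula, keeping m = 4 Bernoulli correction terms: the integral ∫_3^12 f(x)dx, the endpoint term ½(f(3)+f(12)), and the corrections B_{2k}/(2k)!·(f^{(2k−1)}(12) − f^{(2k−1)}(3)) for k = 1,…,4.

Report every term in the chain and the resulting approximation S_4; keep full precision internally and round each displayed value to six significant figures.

∫_3^12 x·e^(−x/26) dx evaluates to 49.0822.
½[f(3) + f(12)] = ½[2.67307 + 7.56376] = 5.11841.
Integral + boundary = 54.2006.
Correction k=1: B_{2}/2! · (f^{(1)}(12) − f^{(1)}(3)) = 1/12 · (0.339399 − 0.788213) = -0.0374011.
After k=1: 54.1632.
Correction k=2: B_{4}/4! · (f^{(3)}(12) − f^{(3)}(3)) = −1/720 · (0.00236690 − 0.00380216) = 1.99341e-06.
After k=2: 54.1632.
Correction k=3: B_{6}/6! · (f^{(5)}(12) − f^{(5)}(3)) = 1/30240 · (6.25996e-06 − 9.52415e-06) = -1.07943e-10.
After k=3: 54.1632.
Correction k=4: B_{8}/8! · (f^{(7)}(12) − f^{(7)}(3)) = −1/1209600 · (1.33411e-08 − 1.98577e-08) = 5.38739e-15.

S_4 ≈ 54.1632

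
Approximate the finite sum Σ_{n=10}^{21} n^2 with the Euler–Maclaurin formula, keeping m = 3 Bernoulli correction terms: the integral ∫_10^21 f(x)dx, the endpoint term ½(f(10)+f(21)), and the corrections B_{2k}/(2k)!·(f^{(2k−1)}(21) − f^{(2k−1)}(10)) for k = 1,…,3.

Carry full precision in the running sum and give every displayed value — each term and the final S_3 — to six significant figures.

S_3 ≈ 3026.00

Integral: ∫_10^21 x^2 dx = 2753.67.
Endpoint term: (f(10) + f(21))/2 = (100.000 + 441.000)/2 = 270.500.
So far: 3024.17.
k=1: B_{2}/(2)! × [f^{(1)}(21) − f^{(1)}(10)] = 1/12 × (42.0000 − 20.0000) = 1.83333.
Partial sum through k=1: 3026.00.
k=2: B_{4}/(4)! × [f^{(3)}(21) − f^{(3)}(10)] = −1/720 × (0.00000 − 0.00000) = 0.00000.
Partial sum through k=2: 3026.00.
k=3: B_{6}/(6)! × [f^{(5)}(21) − f^{(5)}(10)] = 1/30240 × (0.00000 − 0.00000) = 0.00000.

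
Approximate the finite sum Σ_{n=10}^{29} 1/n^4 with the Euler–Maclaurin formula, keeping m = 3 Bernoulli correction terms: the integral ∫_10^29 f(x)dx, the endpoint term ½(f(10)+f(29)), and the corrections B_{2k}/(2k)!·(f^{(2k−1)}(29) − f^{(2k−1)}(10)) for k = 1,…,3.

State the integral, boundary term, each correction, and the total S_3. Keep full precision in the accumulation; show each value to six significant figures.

S_3 ≈ 0.000373674

The integral term ∫_10^29 1/x^4 dx = 0.000319666.
Boundary: ½(f(10) + f(29)) = ½(0.000100000 + 1.41387e-06) = 5.07069e-05.
Running total after boundary: 0.000370373.
Order-1 term: 1/12 · (-1.95016e-07 − (-4.00000e-05)) = 3.31708e-06.
Running total after k=1: 0.000373690.
Order-2 term: −1/720 · (-6.95657e-09 − (-1.20000e-05)) = -1.66570e-08.
Running total after k=2: 0.000373673.
Order-3 term: 1/30240 · (-4.63220e-10 − (-6.72000e-06)) = 2.22207e-10.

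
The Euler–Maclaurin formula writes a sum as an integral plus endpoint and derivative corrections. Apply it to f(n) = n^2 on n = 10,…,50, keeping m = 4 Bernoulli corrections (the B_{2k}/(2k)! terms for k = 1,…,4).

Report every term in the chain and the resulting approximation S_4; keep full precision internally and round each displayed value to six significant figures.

S_4 ≈ 42640.0

∫_10^50 x^2 dx evaluates to 41333.3.
½[f(10) + f(50)] = ½[100.000 + 2500.00] = 1300.00.
So far: 42633.3.
k=1: B_{2}/(2)! × [f^{(1)}(50) − f^{(1)}(10)] = 1/12 × (100.000 − 20.0000) = 6.66667.
After k=1: 42640.0.
k=2: B_{4}/(4)! × [f^{(3)}(50) − f^{(3)}(10)] = −1/720 × (0.00000 − 0.00000) = 0.00000.
After k=2: 42640.0.
k=3: B_{6}/(6)! × [f^{(5)}(50) − f^{(5)}(10)] = 1/30240 × (0.00000 − 0.00000) = 0.00000.
After k=3: 42640.0.
k=4: B_{8}/(8)! × [f^{(7)}(50) − f^{(7)}(10)] = −1/1209600 × (0.00000 − 0.00000) = 0.00000.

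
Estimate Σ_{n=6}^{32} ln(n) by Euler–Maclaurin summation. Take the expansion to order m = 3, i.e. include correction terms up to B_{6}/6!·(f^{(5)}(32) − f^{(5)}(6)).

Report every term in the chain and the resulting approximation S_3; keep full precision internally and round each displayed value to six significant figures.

Integral: ∫_6^32 ln(x) dx = 74.1530.
Endpoint term: (f(6) + f(32))/2 = (1.79176 + 3.46574)/2 = 2.62875.
Integral + boundary = 76.7817.
k=1: B_{2}/(2)! × [f^{(1)}(32) − f^{(1)}(6)] = 1/12 × (0.0312500 − 0.166667) = -0.0112847.
Partial sum through k=1: 76.7705.
k=2: B_{4}/(4)! × [f^{(3)}(32) − f^{(3)}(6)] = −1/720 × (6.10352e-05 − 0.00925926) = 1.27753e-05.
Partial sum through k=2: 76.7705.
k=3: B_{6}/(6)! × [f^{(5)}(32) − f^{(5)}(6)] = 1/30240 × (7.15256e-07 − 0.00308642) = -1.02040e-07.

S_3 ≈ 76.7705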